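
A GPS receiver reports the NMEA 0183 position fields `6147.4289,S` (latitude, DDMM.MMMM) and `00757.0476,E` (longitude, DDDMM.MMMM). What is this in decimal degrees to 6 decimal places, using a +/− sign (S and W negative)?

-61.790482, 7.950793

Lat: split at 2 digits → 61° and 47.4289′; 61 + 47.4289/60 = 61.7904817
S → negative
λ: degrees = first 3 digits = 7, minutes = 57.0476; 7 + 57.0476/60 = 7.9507933
E → positive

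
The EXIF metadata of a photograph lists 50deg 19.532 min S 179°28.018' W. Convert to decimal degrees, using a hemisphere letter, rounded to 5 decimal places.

Lat: 50 + 19.532/60 = 50.325533
λ: 179 + 28.018/60 = 179.466967

50.32553° S, 179.46697° W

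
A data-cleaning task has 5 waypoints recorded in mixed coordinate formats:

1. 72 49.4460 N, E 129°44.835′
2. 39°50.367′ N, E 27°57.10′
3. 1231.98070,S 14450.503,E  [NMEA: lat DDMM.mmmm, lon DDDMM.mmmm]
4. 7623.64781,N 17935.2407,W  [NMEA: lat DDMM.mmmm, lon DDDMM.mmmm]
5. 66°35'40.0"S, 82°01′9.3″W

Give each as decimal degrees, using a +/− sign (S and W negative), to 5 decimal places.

1. 72.82410, 129.74725
2. 39.83945, 27.95167
3. -12.53301, 144.84172
4. 76.39413, -179.58735
5. -66.59444, -82.01925

Point 1:
  Lat: 72 + 49.446/60 = 72.824100
  N ⇒ keep positive
  Longitude: 44.835′ = 0.747250°; total 129.747250
  E → positive
Point 2:
  φ: 50.367′ = 0.839450°; total 39.839450
  N → positive
  Longitude: 27 + 57.1/60 = 27.951667
  E ⇒ keep positive
Point 3:
  Lat: degrees = first 2 digits = 12, minutes = 31.9807; 12 + 31.9807/60 = 12.533012
  S ⇒ negate
  Longitude: degrees = first 3 digits = 144, minutes = 50.503; 144 + 50.503/60 = 144.841717
  E → positive
Point 4:
  Lat: split at 2 digits → 76° and 23.64781′; 76 + 23.64781/60 = 76.394130
  N ⇒ keep positive
  Longitude: degrees = first 3 digits = 179, minutes = 35.2407; 179 + 35.2407/60 = 179.587345
  W → negative
Point 5:
  Latitude: 66° + 35/60 + 40/3600 = 66 + 0.583333 + 0.011111 = 66.594444
  S → negative
  λ: 82 + 1/60 + 9.3/3600 = 82.019250
  W ⇒ negate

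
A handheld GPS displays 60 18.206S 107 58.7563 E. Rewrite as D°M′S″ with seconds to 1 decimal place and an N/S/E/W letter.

φ: 18.20600′ → 18′ and 0.20600 × 60 = 12.360″
Longitude: 58.75630′ → 58′ and 0.75630 × 60 = 45.378″

60°18′12.4″ S, 107°58′45.4″ E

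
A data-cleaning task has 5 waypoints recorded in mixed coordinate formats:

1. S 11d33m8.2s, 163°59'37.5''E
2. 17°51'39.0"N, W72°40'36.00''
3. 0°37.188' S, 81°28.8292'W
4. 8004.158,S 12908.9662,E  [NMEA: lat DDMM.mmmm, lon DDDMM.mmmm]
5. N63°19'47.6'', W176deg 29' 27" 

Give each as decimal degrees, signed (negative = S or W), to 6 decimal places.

Point 1:
  φ: 11 + 33/60 + 8.2/3600 = 11.5522778
  S ⇒ negate
  Lon: 163 + 59/60 + 37.5/3600 = 163.9937500
  E → positive
Point 2:
  φ: 17° + 51/60 + 39/3600 = 17 + 0.850000 + 0.010833 = 17.8608333
  N ⇒ keep positive
  Lon: 72° + 40/60 + 36/3600 = 72 + 0.666667 + 0.010000 = 72.6766667
  W → negative
Point 3:
  Latitude: 0 + 37.188/60 = 0.6198000
  S → negative
  Longitude: 81 + 28.8292/60 = 81.4804867
  hemisphere W, so the sign is −
Point 4:
  Latitude: degrees = first 2 digits = 80, minutes = 4.158; 80 + 4.158/60 = 80.0693000
  hemisphere S, so the sign is −
  Lon: degrees = first 3 digits = 129, minutes = 8.9662; 129 + 8.9662/60 = 129.1494367
  E ⇒ keep positive
Point 5:
  Latitude: 63° + 19/60 + 47.6/3600 = 63 + 0.316667 + 0.013222 = 63.3298889
  N ⇒ keep positive
  Longitude: 29′ + 27″ = 29.45000′; 176 + 29.45000/60 = 176.4908333
  W ⇒ negate

1. -11.552278, 163.993750
2. 17.860833, -72.676667
3. -0.619800, -81.480487
4. -80.069300, 129.149437
5. 63.329889, -176.490833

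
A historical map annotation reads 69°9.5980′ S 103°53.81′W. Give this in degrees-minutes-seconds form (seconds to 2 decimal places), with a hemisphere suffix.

69°09′35.88″ S, 103°53′48.60″ W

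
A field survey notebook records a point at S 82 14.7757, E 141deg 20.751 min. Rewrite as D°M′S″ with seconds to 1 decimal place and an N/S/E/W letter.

Latitude: fractional minutes 0.77570 × 60 = 46.542″
Longitude: fractional minutes 0.75100 × 60 = 45.060″

82°14′46.5″ S, 141°20′45.1″ E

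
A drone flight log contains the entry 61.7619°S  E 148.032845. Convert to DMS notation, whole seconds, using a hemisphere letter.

61°45′43″ S, 148°01′58″ E

φ: 0.761900° → 45.71400′; 0.71400 × 60 = 42.84″
Longitude: 0.032845° → 1.97070′; 0.97070 × 60 = 58.24″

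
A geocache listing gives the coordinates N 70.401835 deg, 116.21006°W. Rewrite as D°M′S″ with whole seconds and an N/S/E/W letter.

Latitude: whole degrees 70; 24.11010′ → 24′ and 6.61″
λ: 0.210060 × 60 = 12.60360′ → 12′, remainder × 60 = 36.22″

70°24′7″ N, 116°12′36″ W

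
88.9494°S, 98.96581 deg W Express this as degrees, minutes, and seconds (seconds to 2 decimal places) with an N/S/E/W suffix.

Latitude: 0.949400° → 56.96400′; 0.96400 × 60 = 57.8400″
λ: 0.965810° → 57.94860′; 0.94860 × 60 = 56.9160″

88°56′57.84″ S, 98°57′56.92″ W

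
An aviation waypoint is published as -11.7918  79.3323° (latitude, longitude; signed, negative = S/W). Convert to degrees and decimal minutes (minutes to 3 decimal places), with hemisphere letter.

11° 47.508′ S, 79° 19.938′ E

Latitude is negative → S; |value| = 11.791800
Lat: fractional part 0.791800 → 47.50800 minutes
λ: 79° + 0.332300 × 60 = 79° 19.93800′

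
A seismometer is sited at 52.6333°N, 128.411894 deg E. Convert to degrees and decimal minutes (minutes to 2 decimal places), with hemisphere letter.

52° 38.00′ N, 128° 24.71′ E

Lat: 52° + 0.633300 × 60 = 52° 37.9980′
Longitude: fractional part 0.411894 → 24.7136 minutes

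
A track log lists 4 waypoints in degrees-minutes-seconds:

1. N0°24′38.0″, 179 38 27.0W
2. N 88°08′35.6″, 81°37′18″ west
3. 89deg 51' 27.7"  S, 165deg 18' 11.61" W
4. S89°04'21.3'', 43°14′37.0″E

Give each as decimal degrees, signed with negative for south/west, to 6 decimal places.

1. 0.410556, -179.640833
2. 88.143222, -81.621667
3. -89.857694, -165.303225
4. -89.072583, 43.243611

Point 1:
  Latitude: 0° + 24/60 + 38/3600 = 0 + 0.400000 + 0.010556 = 0.4105556
  N → positive
  Longitude: 179° + 38/60 + 27/3600 = 179 + 0.633333 + 0.007500 = 179.6408333
  W → negative
Point 2:
  Lat: 88° + 8/60 + 35.6/3600 = 88 + 0.133333 + 0.009889 = 88.1432222
  N → positive
  λ: 81° + 37/60 + 18/3600 = 81 + 0.616667 + 0.005000 = 81.6216667
  W ⇒ negate
Point 3:
  Latitude: 51′ + 27.7″ = 51.46167′; 89 + 51.46167/60 = 89.8576944
  S → negative
  Lon: 165° + 18/60 + 11.61/3600 = 165 + 0.300000 + 0.003225 = 165.3032250
  W → negative
Point 4:
  φ: 89° + 4/60 + 21.3/3600 = 89 + 0.066667 + 0.005917 = 89.0725833
  hemisphere S, so the sign is −
  λ: 43° + 14/60 + 37/3600 = 43 + 0.233333 + 0.010278 = 43.2436111
  E → positive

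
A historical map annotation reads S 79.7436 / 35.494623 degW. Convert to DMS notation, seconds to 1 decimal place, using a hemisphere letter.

79°44′37.0″ S, 35°29′40.6″ W

φ: 0.743600° → 44.61600′; 0.61600 × 60 = 36.960″
Lon: 0.494623 × 60 = 29.67738′ → 29′, remainder × 60 = 40.643″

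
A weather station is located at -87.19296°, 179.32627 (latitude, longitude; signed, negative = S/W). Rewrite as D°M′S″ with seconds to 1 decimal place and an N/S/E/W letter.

87°11′34.7″ S, 179°19′34.6″ E

Latitude is negative → S; |value| = 87.192960
Lat: 0.192960° → 11.57760′; 0.57760 × 60 = 34.656″
Longitude: whole degrees 179; 19.57620′ → 19′ and 34.572″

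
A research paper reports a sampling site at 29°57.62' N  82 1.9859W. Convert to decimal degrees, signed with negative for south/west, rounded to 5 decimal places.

φ: 57.62′ = 0.960333°; total 29.960333
N ⇒ keep positive
Lon: 82 + 1.9859/60 = 82.033098
W → negative

29.96033, -82.03310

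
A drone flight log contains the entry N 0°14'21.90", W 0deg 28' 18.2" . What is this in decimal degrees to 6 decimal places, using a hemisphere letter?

Latitude: 14′ + 21.9″ = 14.36500′; 0 + 14.36500/60 = 0.2394167
Lon: 0 + 28/60 + 18.2/3600 = 0.4717222

0.239417° N, 0.471722° W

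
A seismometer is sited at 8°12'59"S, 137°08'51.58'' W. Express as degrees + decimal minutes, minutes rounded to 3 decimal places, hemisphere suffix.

φ: 12 + 59/60 = 12.98333′
Longitude: 8 + 51.58/60 = 8.85967′

8° 12.983′ S, 137° 8.860′ W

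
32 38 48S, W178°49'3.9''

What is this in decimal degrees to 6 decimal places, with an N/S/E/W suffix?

φ: 32° + 38/60 + 48/3600 = 32 + 0.633333 + 0.013333 = 32.6466667
λ: 49′ + 3.9″ = 49.06500′; 178 + 49.06500/60 = 178.8177500

32.646667° S, 178.817750° W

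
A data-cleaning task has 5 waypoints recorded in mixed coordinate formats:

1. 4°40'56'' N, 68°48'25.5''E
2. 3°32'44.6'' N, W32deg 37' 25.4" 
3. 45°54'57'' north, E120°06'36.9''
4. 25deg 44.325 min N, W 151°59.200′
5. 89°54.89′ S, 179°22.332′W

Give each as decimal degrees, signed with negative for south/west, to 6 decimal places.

1. 4.682222, 68.807083
2. 3.545722, -32.623722
3. 45.915833, 120.110250
4. 25.738750, -151.986667
5. -89.914833, -179.372200

Point 1:
  φ: 40′ + 56″ = 40.93333′; 4 + 40.93333/60 = 4.6822222
  N → positive
  Lon: 48′ + 25.5″ = 48.42500′; 68 + 48.42500/60 = 68.8070833
  E ⇒ keep positive
Point 2:
  φ: 3° + 32/60 + 44.6/3600 = 3 + 0.533333 + 0.012389 = 3.5457222
  N ⇒ keep positive
  Lon: 32 + 37/60 + 25.4/3600 = 32.6237222
  W → negative
Point 3:
  Lat: 45° + 54/60 + 57/3600 = 45 + 0.900000 + 0.015833 = 45.9158333
  N ⇒ keep positive
  Lon: 6′ + 36.9″ = 6.61500′; 120 + 6.61500/60 = 120.1102500
  E → positive
Point 4:
  Lat: 25 + 44.325/60 = 25.7387500
  N → positive
  Longitude: 59.2′ = 0.986667°; total 151.9866667
  W → negative
Point 5:
  Lat: 54.89′ = 0.914833°; total 89.9148333
  S → negative
  λ: 22.332′ = 0.372200°; total 179.3722000
  hemisphere W, so the sign is −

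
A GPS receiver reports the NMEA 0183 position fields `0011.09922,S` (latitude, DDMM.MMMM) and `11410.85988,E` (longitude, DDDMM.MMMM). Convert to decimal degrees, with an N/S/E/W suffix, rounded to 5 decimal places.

0.18499° S, 114.18100° E

φ: split at 2 digits → 00° and 11.09922′; 0 + 11.09922/60 = 0.184987
Lon: split at 3 digits → 114° and 10.85988′; 114 + 10.85988/60 = 114.180998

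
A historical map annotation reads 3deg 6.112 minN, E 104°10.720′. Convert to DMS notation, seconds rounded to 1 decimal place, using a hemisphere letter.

3°06′6.7″ N, 104°10′43.2″ E

Latitude: fractional minutes 0.11200 × 60 = 6.720″
Longitude: fractional minutes 0.72000 × 60 = 43.200″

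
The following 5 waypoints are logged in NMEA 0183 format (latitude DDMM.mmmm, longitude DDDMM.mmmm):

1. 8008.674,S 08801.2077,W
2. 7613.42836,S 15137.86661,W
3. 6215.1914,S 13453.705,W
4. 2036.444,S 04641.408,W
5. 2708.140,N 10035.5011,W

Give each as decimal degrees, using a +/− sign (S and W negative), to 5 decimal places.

Point 1:
  Lat: split at 2 digits → 80° and 8.674′; 80 + 8.674/60 = 80.144567
  S → negative
  Longitude: degrees = first 3 digits = 88, minutes = 1.2077; 88 + 1.2077/60 = 88.020128
  W ⇒ negate
Point 2:
  Latitude: degrees = first 2 digits = 76, minutes = 13.42836; 76 + 13.42836/60 = 76.223806
  hemisphere S, so the sign is −
  Longitude: degrees = first 3 digits = 151, minutes = 37.86661; 151 + 37.86661/60 = 151.631110
  W ⇒ negate
Point 3:
  φ: split at 2 digits → 62° and 15.1914′; 62 + 15.1914/60 = 62.253190
  hemisphere S, so the sign is −
  Longitude: degrees = first 3 digits = 134, minutes = 53.705; 134 + 53.705/60 = 134.895083
  hemisphere W, so the sign is −
Point 4:
  Lat: degrees = first 2 digits = 20, minutes = 36.444; 20 + 36.444/60 = 20.607400
  S → negative
  Lon: degrees = first 3 digits = 46, minutes = 41.408; 46 + 41.408/60 = 46.690133
  W → negative
Point 5:
  Lat: split at 2 digits → 27° and 8.14′; 27 + 8.14/60 = 27.135667
  N → positive
  Longitude: split at 3 digits → 100° and 35.5011′; 100 + 35.5011/60 = 100.591685
  W → negative

1. -80.14457, -88.02013
2. -76.22381, -151.63111
3. -62.25319, -134.89508
4. -20.60740, -46.69013
5. 27.13567, -100.59169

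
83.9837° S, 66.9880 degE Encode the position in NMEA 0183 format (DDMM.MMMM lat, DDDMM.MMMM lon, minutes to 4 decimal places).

8359.0220,S / 06659.2800,E

φ: minutes = (83.983700 − 83) × 60 = 59.022000
Longitude: minutes = (66.988000 − 66) × 60 = 59.280000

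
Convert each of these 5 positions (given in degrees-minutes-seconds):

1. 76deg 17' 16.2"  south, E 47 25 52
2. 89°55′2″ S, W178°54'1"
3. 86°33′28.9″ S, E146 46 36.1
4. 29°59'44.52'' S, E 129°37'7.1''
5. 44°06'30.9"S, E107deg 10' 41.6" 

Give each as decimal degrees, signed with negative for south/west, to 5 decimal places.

Point 1:
  Latitude: 17′ + 16.2″ = 17.27000′; 76 + 17.27000/60 = 76.287833
  S ⇒ negate
  Lon: 47 + 25/60 + 52/3600 = 47.431111
  E → positive
Point 2:
  Latitude: 89 + 55/60 + 2/3600 = 89.917222
  hemisphere S, so the sign is −
  Longitude: 178° + 54/60 + 1/3600 = 178 + 0.900000 + 0.000278 = 178.900278
  W ⇒ negate
Point 3:
  φ: 86 + 33/60 + 28.9/3600 = 86.558028
  S → negative
  λ: 146 + 46/60 + 36.1/3600 = 146.776694
  E → positive
Point 4:
  φ: 29° + 59/60 + 44.52/3600 = 29 + 0.983333 + 0.012367 = 29.995700
  S ⇒ negate
  λ: 37′ + 7.1″ = 37.11833′; 129 + 37.11833/60 = 129.618639
  E → positive
Point 5:
  Latitude: 6′ + 30.9″ = 6.51500′; 44 + 6.51500/60 = 44.108583
  S ⇒ negate
  λ: 107° + 10/60 + 41.6/3600 = 107 + 0.166667 + 0.011556 = 107.178222
  E → positive

1. -76.28783, 47.43111
2. -89.91722, -178.90028
3. -86.55803, 146.77669
4. -29.99570, 129.61864
5. -44.10858, 107.17822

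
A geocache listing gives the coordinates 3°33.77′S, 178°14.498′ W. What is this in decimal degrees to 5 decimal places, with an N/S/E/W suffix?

Lat: 3 + 33.77/60 = 3.562833
λ: 178 + 14.498/60 = 178.241633

3.56283° S, 178.24163° W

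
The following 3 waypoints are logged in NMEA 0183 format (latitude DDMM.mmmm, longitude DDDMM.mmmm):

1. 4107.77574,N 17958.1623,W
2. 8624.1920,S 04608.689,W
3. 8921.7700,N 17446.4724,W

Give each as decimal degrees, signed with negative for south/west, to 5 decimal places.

Point 1:
  Lat: split at 2 digits → 41° and 7.77574′; 41 + 7.77574/60 = 41.129596
  N ⇒ keep positive
  λ: split at 3 digits → 179° and 58.1623′; 179 + 58.1623/60 = 179.969372
  W → negative
Point 2:
  Lat: degrees = first 2 digits = 86, minutes = 24.192; 86 + 24.192/60 = 86.403200
  S ⇒ negate
  Lon: degrees = first 3 digits = 46, minutes = 8.689; 46 + 8.689/60 = 46.144817
  W → negative
Point 3:
  Latitude: split at 2 digits → 89° and 21.77′; 89 + 21.77/60 = 89.362833
  N → positive
  Longitude: split at 3 digits → 174° and 46.4724′; 174 + 46.4724/60 = 174.774540
  hemisphere W, so the sign is −

1. 41.12960, -179.96937
2. -86.40320, -46.14482
3. 89.36283, -174.77454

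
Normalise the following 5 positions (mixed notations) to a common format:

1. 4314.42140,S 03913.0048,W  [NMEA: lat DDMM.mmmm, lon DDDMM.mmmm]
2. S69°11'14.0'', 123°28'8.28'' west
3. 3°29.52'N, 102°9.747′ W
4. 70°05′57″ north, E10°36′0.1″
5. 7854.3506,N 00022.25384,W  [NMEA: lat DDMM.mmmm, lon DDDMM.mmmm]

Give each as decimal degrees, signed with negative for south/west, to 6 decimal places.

Point 1:
  Lat: degrees = first 2 digits = 43, minutes = 14.4214; 43 + 14.4214/60 = 43.2403567
  S ⇒ negate
  λ: split at 3 digits → 039° and 13.0048′; 39 + 13.0048/60 = 39.2167467
  W → negative
Point 2:
  Lat: 69 + 11/60 + 14/3600 = 69.1872222
  hemisphere S, so the sign is −
  Longitude: 28′ + 8.28″ = 28.13800′; 123 + 28.13800/60 = 123.4689667
  W → negative
Point 3:
  Latitude: 29.52′ = 0.492000°; total 3.4920000
  N ⇒ keep positive
  λ: 9.747′ = 0.162450°; total 102.1624500
  W ⇒ negate
Point 4:
  φ: 70° + 5/60 + 57/3600 = 70 + 0.083333 + 0.015833 = 70.0991667
  N ⇒ keep positive
  Lon: 10° + 36/60 + 0.1/3600 = 10 + 0.600000 + 0.000028 = 10.6000278
  E ⇒ keep positive
Point 5:
  Latitude: split at 2 digits → 78° and 54.3506′; 78 + 54.3506/60 = 78.9058433
  N → positive
  Lon: split at 3 digits → 000° and 22.25384′; 0 + 22.25384/60 = 0.3708973
  hemisphere W, so the sign is −

1. -43.240357, -39.216747
2. -69.187222, -123.468967
3. 3.492000, -102.162450
4. 70.099167, 10.600028
5. 78.905843, -0.370897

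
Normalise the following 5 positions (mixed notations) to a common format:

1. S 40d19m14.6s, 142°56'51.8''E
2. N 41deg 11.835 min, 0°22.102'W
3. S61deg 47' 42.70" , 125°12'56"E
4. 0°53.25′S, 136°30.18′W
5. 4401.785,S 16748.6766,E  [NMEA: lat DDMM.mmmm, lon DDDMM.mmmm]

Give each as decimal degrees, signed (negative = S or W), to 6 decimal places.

Point 1:
  Latitude: 40 + 19/60 + 14.6/3600 = 40.3207222
  S ⇒ negate
  λ: 56′ + 51.8″ = 56.86333′; 142 + 56.86333/60 = 142.9477222
  E → positive
Point 2:
  φ: 41 + 11.835/60 = 41.1972500
  N → positive
  Lon: 0 + 22.102/60 = 0.3683667
  hemisphere W, so the sign is −
Point 3:
  Latitude: 61° + 47/60 + 42.7/3600 = 61 + 0.783333 + 0.011861 = 61.7951944
  hemisphere S, so the sign is −
  λ: 12′ + 56″ = 12.93333′; 125 + 12.93333/60 = 125.2155556
  E → positive
Point 4:
  Latitude: 53.25′ = 0.887500°; total 0.8875000
  hemisphere S, so the sign is −
  Lon: 30.18′ = 0.503000°; total 136.5030000
  W ⇒ negate
Point 5:
  Lat: split at 2 digits → 44° and 1.785′; 44 + 1.785/60 = 44.0297500
  S → negative
  Lon: split at 3 digits → 167° and 48.6766′; 167 + 48.6766/60 = 167.8112767
  E ⇒ keep positive

1. -40.320722, 142.947722
2. 41.197250, -0.368367
3. -61.795194, 125.215556
4. -0.887500, -136.503000
5. -44.029750, 167.811277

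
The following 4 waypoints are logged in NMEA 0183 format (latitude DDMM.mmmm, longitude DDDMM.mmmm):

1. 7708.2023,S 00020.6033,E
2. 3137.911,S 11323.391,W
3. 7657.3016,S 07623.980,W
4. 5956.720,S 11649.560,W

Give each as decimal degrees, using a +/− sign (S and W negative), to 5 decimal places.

Point 1:
  Lat: degrees = first 2 digits = 77, minutes = 8.2023; 77 + 8.2023/60 = 77.136705
  hemisphere S, so the sign is −
  Longitude: split at 3 digits → 000° and 20.6033′; 0 + 20.6033/60 = 0.343388
  E ⇒ keep positive
Point 2:
  φ: degrees = first 2 digits = 31, minutes = 37.911; 31 + 37.911/60 = 31.631850
  hemisphere S, so the sign is −
  λ: split at 3 digits → 113° and 23.391′; 113 + 23.391/60 = 113.389850
  hemisphere W, so the sign is −
Point 3:
  φ: degrees = first 2 digits = 76, minutes = 57.3016; 76 + 57.3016/60 = 76.955027
  S → negative
  Longitude: degrees = first 3 digits = 76, minutes = 23.98; 76 + 23.98/60 = 76.399667
  W → negative
Point 4:
  Latitude: degrees = first 2 digits = 59, minutes = 56.72; 59 + 56.72/60 = 59.945333
  hemisphere S, so the sign is −
  Lon: degrees = first 3 digits = 116, minutes = 49.56; 116 + 49.56/60 = 116.826000
  W → negative

1. -77.13671, 0.34339
2. -31.63185, -113.38985
3. -76.95503, -76.39967
4. -59.94533, -116.82600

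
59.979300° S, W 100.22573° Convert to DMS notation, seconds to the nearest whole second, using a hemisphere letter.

Latitude: 0.979300° → 58.75800′; 0.75800 × 60 = 45.48″
λ: 0.225730° → 13.54380′; 0.54380 × 60 = 32.63″

59°58′45″ S, 100°13′33″ W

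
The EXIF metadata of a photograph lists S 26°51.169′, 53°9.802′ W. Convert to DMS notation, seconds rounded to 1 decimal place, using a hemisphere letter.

26°51′10.1″ S, 53°09′48.1″ W

Lat: 51.16900′ → 51′ and 0.16900 × 60 = 10.140″
Longitude: 9.80200′ → 9′ and 0.80200 × 60 = 48.120″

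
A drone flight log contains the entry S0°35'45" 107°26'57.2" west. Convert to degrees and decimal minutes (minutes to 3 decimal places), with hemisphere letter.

0° 35.750′ S, 107° 26.953′ W

φ: 35 + 45/60 = 35.75000′
λ: 26 + 57.2/60 = 26.95333′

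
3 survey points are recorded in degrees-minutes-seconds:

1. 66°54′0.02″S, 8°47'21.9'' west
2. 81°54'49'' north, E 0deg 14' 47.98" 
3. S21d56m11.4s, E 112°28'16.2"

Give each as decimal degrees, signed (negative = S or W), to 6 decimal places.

1. -66.900006, -8.789417
2. 81.913611, 0.246661
3. -21.936500, 112.471167

Point 1:
  φ: 54′ + 0.02″ = 54.00033′; 66 + 54.00033/60 = 66.9000056
  S → negative
  λ: 8° + 47/60 + 21.9/3600 = 8 + 0.783333 + 0.006083 = 8.7894167
  hemisphere W, so the sign is −
Point 2:
  φ: 81° + 54/60 + 49/3600 = 81 + 0.900000 + 0.013611 = 81.9136111
  N → positive
  Lon: 14′ + 47.98″ = 14.79967′; 0 + 14.79967/60 = 0.2466611
  E ⇒ keep positive
Point 3:
  Latitude: 21° + 56/60 + 11.4/3600 = 21 + 0.933333 + 0.003167 = 21.9365000
  S ⇒ negate
  Lon: 28′ + 16.2″ = 28.27000′; 112 + 28.27000/60 = 112.4711667
  E → positive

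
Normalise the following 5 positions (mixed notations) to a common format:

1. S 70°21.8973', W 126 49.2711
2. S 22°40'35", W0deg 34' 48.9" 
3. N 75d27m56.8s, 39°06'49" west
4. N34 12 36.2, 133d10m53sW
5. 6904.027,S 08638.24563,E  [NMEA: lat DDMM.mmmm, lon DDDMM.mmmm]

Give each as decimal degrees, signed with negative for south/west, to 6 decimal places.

Point 1:
  Lat: 21.8973′ = 0.364955°; total 70.3649550
  S ⇒ negate
  Longitude: 126 + 49.2711/60 = 126.8211850
  W → negative
Point 2:
  Latitude: 40′ + 35″ = 40.58333′; 22 + 40.58333/60 = 22.6763889
  S ⇒ negate
  Longitude: 0 + 34/60 + 48.9/3600 = 0.5802500
  W → negative
Point 3:
  Latitude: 75° + 27/60 + 56.8/3600 = 75 + 0.450000 + 0.015778 = 75.4657778
  N → positive
  λ: 39° + 6/60 + 49/3600 = 39 + 0.100000 + 0.013611 = 39.1136111
  hemisphere W, so the sign is −
Point 4:
  Latitude: 34 + 12/60 + 36.2/3600 = 34.2100556
  N ⇒ keep positive
  Lon: 133° + 10/60 + 53/3600 = 133 + 0.166667 + 0.014722 = 133.1813889
  W → negative
Point 5:
  φ: degrees = first 2 digits = 69, minutes = 4.027; 69 + 4.027/60 = 69.0671167
  S → negative
  Lon: degrees = first 3 digits = 86, minutes = 38.24563; 86 + 38.24563/60 = 86.6374272
  E ⇒ keep positive

1. -70.364955, -126.821185
2. -22.676389, -0.580250
3. 75.465778, -39.113611
4. 34.210056, -133.181389
5. -69.067117, 86.637427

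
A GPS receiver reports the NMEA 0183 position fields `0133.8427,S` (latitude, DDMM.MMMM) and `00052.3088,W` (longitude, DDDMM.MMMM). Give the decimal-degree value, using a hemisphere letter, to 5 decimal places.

φ: degrees = first 2 digits = 1, minutes = 33.8427; 1 + 33.8427/60 = 1.564045
Longitude: split at 3 digits → 000° and 52.3088′; 0 + 52.3088/60 = 0.871813

1.56405° S, 0.87181° W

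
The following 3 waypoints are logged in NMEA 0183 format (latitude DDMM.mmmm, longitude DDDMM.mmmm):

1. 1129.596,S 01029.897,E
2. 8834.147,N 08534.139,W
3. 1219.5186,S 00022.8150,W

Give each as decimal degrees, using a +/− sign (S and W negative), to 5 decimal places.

Point 1:
  Lat: split at 2 digits → 11° and 29.596′; 11 + 29.596/60 = 11.493267
  S → negative
  λ: degrees = first 3 digits = 10, minutes = 29.897; 10 + 29.897/60 = 10.498283
  E → positive
Point 2:
  Latitude: degrees = first 2 digits = 88, minutes = 34.147; 88 + 34.147/60 = 88.569117
  N ⇒ keep positive
  λ: degrees = first 3 digits = 85, minutes = 34.139; 85 + 34.139/60 = 85.568983
  W → negative
Point 3:
  φ: degrees = first 2 digits = 12, minutes = 19.5186; 12 + 19.5186/60 = 12.325310
  hemisphere S, so the sign is −
  λ: degrees = first 3 digits = 0, minutes = 22.815; 0 + 22.815/60 = 0.380250
  hemisphere W, so the sign is −

1. -11.49327, 10.49828
2. 88.56912, -85.56898
3. -12.32531, -0.38025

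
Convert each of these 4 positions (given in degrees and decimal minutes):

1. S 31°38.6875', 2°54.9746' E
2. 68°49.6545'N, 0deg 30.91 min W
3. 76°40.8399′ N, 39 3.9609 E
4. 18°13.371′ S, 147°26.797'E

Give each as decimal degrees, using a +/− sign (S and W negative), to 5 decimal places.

Point 1:
  Lat: 38.6875′ = 0.644792°; total 31.644792
  S ⇒ negate
  Lon: 2 + 54.9746/60 = 2.916243
  E → positive
Point 2:
  φ: 68 + 49.6545/60 = 68.827575
  N → positive
  Longitude: 30.91′ = 0.515167°; total 0.515167
  W → negative
Point 3:
  φ: 40.8399′ = 0.680665°; total 76.680665
  N ⇒ keep positive
  λ: 3.9609′ = 0.066015°; total 39.066015
  E → positive
Point 4:
  Lat: 18 + 13.371/60 = 18.222850
  S → negative
  λ: 147 + 26.797/60 = 147.446617
  E → positive

1. -31.64479, 2.91624
2. 68.82758, -0.51517
3. 76.68067, 39.06602
4. -18.22285, 147.44662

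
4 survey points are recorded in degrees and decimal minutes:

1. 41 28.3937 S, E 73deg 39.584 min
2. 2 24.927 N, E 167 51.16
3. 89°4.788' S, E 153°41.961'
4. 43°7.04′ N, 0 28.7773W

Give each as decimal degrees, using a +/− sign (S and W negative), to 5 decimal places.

1. -41.47323, 73.65973
2. 2.41545, 167.85267
3. -89.07980, 153.69935
4. 43.11733, -0.47962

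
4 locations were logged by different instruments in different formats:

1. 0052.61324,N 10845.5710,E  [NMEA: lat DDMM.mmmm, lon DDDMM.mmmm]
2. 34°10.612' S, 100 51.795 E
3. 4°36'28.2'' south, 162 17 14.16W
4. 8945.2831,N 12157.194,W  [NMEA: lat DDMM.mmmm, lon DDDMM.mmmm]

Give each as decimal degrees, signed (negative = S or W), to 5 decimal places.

Point 1:
  φ: degrees = first 2 digits = 0, minutes = 52.61324; 0 + 52.61324/60 = 0.876887
  N → positive
  Lon: degrees = first 3 digits = 108, minutes = 45.571; 108 + 45.571/60 = 108.759517
  E → positive
Point 2:
  φ: 10.612′ = 0.176867°; total 34.176867
  S → negative
  Longitude: 100 + 51.795/60 = 100.863250
  E → positive
Point 3:
  φ: 4 + 36/60 + 28.2/3600 = 4.607833
  S → negative
  Longitude: 17′ + 14.16″ = 17.23600′; 162 + 17.23600/60 = 162.287267
  W → negative
Point 4:
  Latitude: split at 2 digits → 89° and 45.2831′; 89 + 45.2831/60 = 89.754718
  N ⇒ keep positive
  Longitude: split at 3 digits → 121° and 57.194′; 121 + 57.194/60 = 121.953233
  W → negative

1. 0.87689, 108.75952
2. -34.17687, 100.86325
3. -4.60783, -162.28727
4. 89.75472, -121.95323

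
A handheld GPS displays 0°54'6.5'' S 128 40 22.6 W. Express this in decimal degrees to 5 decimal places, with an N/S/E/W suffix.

φ: 0 + 54/60 + 6.5/3600 = 0.901806
λ: 128 + 40/60 + 22.6/3600 = 128.672944

0.90181° S, 128.67294° W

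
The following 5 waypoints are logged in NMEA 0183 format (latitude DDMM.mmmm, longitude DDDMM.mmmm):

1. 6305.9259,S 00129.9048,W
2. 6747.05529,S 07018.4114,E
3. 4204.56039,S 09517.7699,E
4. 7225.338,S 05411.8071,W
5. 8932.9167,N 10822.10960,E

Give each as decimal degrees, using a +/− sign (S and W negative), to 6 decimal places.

1. -63.098765, -1.498413
2. -67.784255, 70.306857
3. -42.076007, 95.296165
4. -72.422300, -54.196785
5. 89.548612, 108.368493

Point 1:
  Lat: degrees = first 2 digits = 63, minutes = 5.9259; 63 + 5.9259/60 = 63.0987650
  S → negative
  λ: split at 3 digits → 001° and 29.9048′; 1 + 29.9048/60 = 1.4984133
  W ⇒ negate
Point 2:
  Lat: split at 2 digits → 67° and 47.05529′; 67 + 47.05529/60 = 67.7842548
  hemisphere S, so the sign is −
  λ: split at 3 digits → 070° and 18.4114′; 70 + 18.4114/60 = 70.3068567
  E → positive
Point 3:
  Lat: degrees = first 2 digits = 42, minutes = 4.56039; 42 + 4.56039/60 = 42.0760065
  S ⇒ negate
  λ: split at 3 digits → 095° and 17.7699′; 95 + 17.7699/60 = 95.2961650
  E → positive
Point 4:
  φ: degrees = first 2 digits = 72, minutes = 25.338; 72 + 25.338/60 = 72.4223000
  S ⇒ negate
  Longitude: degrees = first 3 digits = 54, minutes = 11.8071; 54 + 11.8071/60 = 54.1967850
  hemisphere W, so the sign is −
Point 5:
  φ: degrees = first 2 digits = 89, minutes = 32.9167; 89 + 32.9167/60 = 89.5486117
  N → positive
  Lon: split at 3 digits → 108° and 22.1096′; 108 + 22.1096/60 = 108.3684933
  E → positive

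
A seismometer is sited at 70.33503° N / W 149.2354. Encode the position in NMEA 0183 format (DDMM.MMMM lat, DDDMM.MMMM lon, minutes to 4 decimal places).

7020.1018,N / 14914.1240,W

Latitude: fractional part 0.335030 → 20.101800 minutes
Lon: fractional part 0.235400 → 14.124000 minutes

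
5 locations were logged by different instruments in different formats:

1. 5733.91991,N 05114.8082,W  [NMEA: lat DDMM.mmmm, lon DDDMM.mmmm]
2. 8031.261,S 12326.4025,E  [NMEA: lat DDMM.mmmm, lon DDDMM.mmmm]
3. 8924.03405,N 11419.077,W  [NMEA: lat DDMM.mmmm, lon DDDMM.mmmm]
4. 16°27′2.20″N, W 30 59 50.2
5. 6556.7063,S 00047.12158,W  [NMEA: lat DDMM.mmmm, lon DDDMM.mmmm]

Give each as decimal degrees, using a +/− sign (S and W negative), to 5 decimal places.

Point 1:
  φ: degrees = first 2 digits = 57, minutes = 33.91991; 57 + 33.91991/60 = 57.565332
  N → positive
  Lon: split at 3 digits → 051° and 14.8082′; 51 + 14.8082/60 = 51.246803
  W → negative
Point 2:
  φ: split at 2 digits → 80° and 31.261′; 80 + 31.261/60 = 80.521017
  S → negative
  Lon: split at 3 digits → 123° and 26.4025′; 123 + 26.4025/60 = 123.440042
  E → positive
Point 3:
  Lat: degrees = first 2 digits = 89, minutes = 24.03405; 89 + 24.03405/60 = 89.400568
  N ⇒ keep positive
  Lon: split at 3 digits → 114° and 19.077′; 114 + 19.077/60 = 114.317950
  hemisphere W, so the sign is −
Point 4:
  Latitude: 16 + 27/60 + 2.2/3600 = 16.450611
  N → positive
  Lon: 30 + 59/60 + 50.2/3600 = 30.997278
  hemisphere W, so the sign is −
Point 5:
  Latitude: degrees = first 2 digits = 65, minutes = 56.7063; 65 + 56.7063/60 = 65.945105
  S → negative
  Lon: split at 3 digits → 000° and 47.12158′; 0 + 47.12158/60 = 0.785360
  W ⇒ negate

1. 57.56533, -51.24680
2. -80.52102, 123.44004
3. 89.40057, -114.31795
4. 16.45061, -30.99728
5. -65.94511, -0.78536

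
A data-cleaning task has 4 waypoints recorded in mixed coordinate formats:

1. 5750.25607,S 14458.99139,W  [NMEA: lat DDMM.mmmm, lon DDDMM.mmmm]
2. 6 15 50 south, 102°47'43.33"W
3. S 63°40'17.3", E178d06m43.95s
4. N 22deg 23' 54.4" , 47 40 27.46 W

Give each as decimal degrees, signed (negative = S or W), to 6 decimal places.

Point 1:
  φ: split at 2 digits → 57° and 50.25607′; 57 + 50.25607/60 = 57.8376012
  S → negative
  Lon: degrees = first 3 digits = 144, minutes = 58.99139; 144 + 58.99139/60 = 144.9831898
  W ⇒ negate
Point 2:
  Latitude: 15′ + 50″ = 15.83333′; 6 + 15.83333/60 = 6.2638889
  S ⇒ negate
  Longitude: 102 + 47/60 + 43.33/3600 = 102.7953694
  W ⇒ negate
Point 3:
  Lat: 63° + 40/60 + 17.3/3600 = 63 + 0.666667 + 0.004806 = 63.6714722
  S → negative
  λ: 6′ + 43.95″ = 6.73250′; 178 + 6.73250/60 = 178.1122083
  E ⇒ keep positive
Point 4:
  φ: 22° + 23/60 + 54.4/3600 = 22 + 0.383333 + 0.015111 = 22.3984444
  N ⇒ keep positive
  λ: 47° + 40/60 + 27.46/3600 = 47 + 0.666667 + 0.007628 = 47.6742944
  hemisphere W, so the sign is −

1. -57.837601, -144.983190
2. -6.263889, -102.795369
3. -63.671472, 178.112208
4. 22.398444, -47.674294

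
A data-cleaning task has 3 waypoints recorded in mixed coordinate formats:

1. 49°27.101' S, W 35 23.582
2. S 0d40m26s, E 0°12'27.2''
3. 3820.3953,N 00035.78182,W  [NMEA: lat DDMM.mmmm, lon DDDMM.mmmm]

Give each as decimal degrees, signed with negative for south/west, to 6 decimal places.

1. -49.451683, -35.393033
2. -0.673889, 0.207556
3. 38.339922, -0.596364

Point 1:
  Latitude: 49 + 27.101/60 = 49.4516833
  S ⇒ negate
  Longitude: 35 + 23.582/60 = 35.3930333
  hemisphere W, so the sign is −
Point 2:
  Latitude: 0 + 40/60 + 26/3600 = 0.6738889
  hemisphere S, so the sign is −
  λ: 0° + 12/60 + 27.2/3600 = 0 + 0.200000 + 0.007556 = 0.2075556
  E → positive
Point 3:
  Lat: degrees = first 2 digits = 38, minutes = 20.3953; 38 + 20.3953/60 = 38.3399217
  N → positive
  Lon: split at 3 digits → 000° and 35.78182′; 0 + 35.78182/60 = 0.5963637
  W → negative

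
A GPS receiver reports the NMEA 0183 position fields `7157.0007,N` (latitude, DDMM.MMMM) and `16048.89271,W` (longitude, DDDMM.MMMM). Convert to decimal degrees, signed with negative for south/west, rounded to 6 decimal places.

Latitude: degrees = first 2 digits = 71, minutes = 57.0007; 71 + 57.0007/60 = 71.9500117
N → positive
Lon: split at 3 digits → 160° and 48.89271′; 160 + 48.89271/60 = 160.8148785
W ⇒ negate

71.950012, -160.814879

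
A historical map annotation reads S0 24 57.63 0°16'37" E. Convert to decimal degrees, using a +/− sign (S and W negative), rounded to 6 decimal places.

-0.416008, 0.276944

Lat: 24′ + 57.63″ = 24.96050′; 0 + 24.96050/60 = 0.4160083
S → negative
Lon: 16′ + 37″ = 16.61667′; 0 + 16.61667/60 = 0.2769444
E ⇒ keep positive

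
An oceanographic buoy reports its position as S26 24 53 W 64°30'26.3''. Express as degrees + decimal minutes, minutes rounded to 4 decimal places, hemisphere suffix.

Lat: seconds/60 = 0.88333; minutes = 24 + 0.88333 = 24.883333
Lon: seconds/60 = 0.43833; minutes = 30 + 0.43833 = 30.438333

26° 24.8833′ S, 64° 30.4383′ W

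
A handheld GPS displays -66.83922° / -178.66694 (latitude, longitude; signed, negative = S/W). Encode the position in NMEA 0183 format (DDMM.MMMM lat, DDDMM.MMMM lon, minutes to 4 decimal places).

Latitude is negative → S; |value| = 66.839220
Latitude: minutes = (66.839220 − 66) × 60 = 50.353200
Longitude is negative → W; |value| = 178.666940
Lon: 178° + 0.666940 × 60 = 178° 40.016400′

6650.3532,S / 17840.0164,W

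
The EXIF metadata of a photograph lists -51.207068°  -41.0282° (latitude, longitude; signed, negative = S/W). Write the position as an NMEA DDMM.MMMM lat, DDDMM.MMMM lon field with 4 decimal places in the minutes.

5112.4241,S / 04101.6920,W

Latitude is negative → S; |value| = 51.207068
Lat: minutes = (51.207068 − 51) × 60 = 12.424080
Longitude is negative → W; |value| = 41.028200
Lon: fractional part 0.028200 → 1.692000 minutes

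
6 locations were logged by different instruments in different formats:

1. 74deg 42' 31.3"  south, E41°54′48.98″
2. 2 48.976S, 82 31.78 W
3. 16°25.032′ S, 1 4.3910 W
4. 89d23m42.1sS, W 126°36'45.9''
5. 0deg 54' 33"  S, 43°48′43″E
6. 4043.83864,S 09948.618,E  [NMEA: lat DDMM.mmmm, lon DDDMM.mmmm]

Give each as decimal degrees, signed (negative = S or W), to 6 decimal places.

1. -74.708694, 41.913606
2. -2.816267, -82.529667
3. -16.417200, -1.073183
4. -89.395028, -126.612750
5. -0.909167, 43.811944
6. -40.730644, 99.810300

Point 1:
  φ: 74 + 42/60 + 31.3/3600 = 74.7086944
  S ⇒ negate
  λ: 41 + 54/60 + 48.98/3600 = 41.9136056
  E → positive
Point 2:
  Latitude: 48.976′ = 0.816267°; total 2.8162667
  S ⇒ negate
  λ: 31.78′ = 0.529667°; total 82.5296667
  W ⇒ negate
Point 3:
  Latitude: 25.032′ = 0.417200°; total 16.4172000
  hemisphere S, so the sign is −
  Longitude: 4.391′ = 0.073183°; total 1.0731833
  W → negative
Point 4:
  Latitude: 23′ + 42.1″ = 23.70167′; 89 + 23.70167/60 = 89.3950278
  hemisphere S, so the sign is −
  λ: 126 + 36/60 + 45.9/3600 = 126.6127500
  W ⇒ negate
Point 5:
  Latitude: 0° + 54/60 + 33/3600 = 0 + 0.900000 + 0.009167 = 0.9091667
  hemisphere S, so the sign is −
  λ: 48′ + 43″ = 48.71667′; 43 + 48.71667/60 = 43.8119444
  E ⇒ keep positive
Point 6:
  φ: degrees = first 2 digits = 40, minutes = 43.83864; 40 + 43.83864/60 = 40.7306440
  S ⇒ negate
  λ: split at 3 digits → 099° and 48.618′; 99 + 48.618/60 = 99.8103000
  E ⇒ keep positive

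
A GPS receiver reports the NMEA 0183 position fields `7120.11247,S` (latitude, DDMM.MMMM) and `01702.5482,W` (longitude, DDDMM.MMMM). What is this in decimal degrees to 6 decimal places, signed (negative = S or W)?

Latitude: split at 2 digits → 71° and 20.11247′; 71 + 20.11247/60 = 71.3352078
S ⇒ negate
λ: degrees = first 3 digits = 17, minutes = 2.5482; 17 + 2.5482/60 = 17.0424700
W → negative

-71.335208, -17.042470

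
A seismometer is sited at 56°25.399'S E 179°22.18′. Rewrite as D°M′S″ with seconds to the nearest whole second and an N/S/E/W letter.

56°25′24″ S, 179°22′11″ E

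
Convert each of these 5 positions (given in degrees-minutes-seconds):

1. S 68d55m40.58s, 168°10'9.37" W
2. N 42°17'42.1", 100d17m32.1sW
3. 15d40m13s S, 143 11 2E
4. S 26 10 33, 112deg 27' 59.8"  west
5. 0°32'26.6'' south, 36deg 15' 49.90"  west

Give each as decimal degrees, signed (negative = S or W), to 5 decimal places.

1. -68.92794, -168.16927
2. 42.29503, -100.29225
3. -15.67028, 143.18389
4. -26.17583, -112.46661
5. -0.54072, -36.26386

Point 1:
  Lat: 55′ + 40.58″ = 55.67633′; 68 + 55.67633/60 = 68.927939
  hemisphere S, so the sign is −
  Longitude: 10′ + 9.37″ = 10.15617′; 168 + 10.15617/60 = 168.169269
  hemisphere W, so the sign is −
Point 2:
  Lat: 42° + 17/60 + 42.1/3600 = 42 + 0.283333 + 0.011694 = 42.295028
  N ⇒ keep positive
  λ: 100° + 17/60 + 32.1/3600 = 100 + 0.283333 + 0.008917 = 100.292250
  W ⇒ negate
Point 3:
  Latitude: 40′ + 13″ = 40.21667′; 15 + 40.21667/60 = 15.670278
  S → negative
  Lon: 143 + 11/60 + 2/3600 = 143.183889
  E ⇒ keep positive
Point 4:
  Lat: 10′ + 33″ = 10.55000′; 26 + 10.55000/60 = 26.175833
  S → negative
  Lon: 27′ + 59.8″ = 27.99667′; 112 + 27.99667/60 = 112.466611
  W → negative
Point 5:
  Latitude: 0 + 32/60 + 26.6/3600 = 0.540722
  hemisphere S, so the sign is −
  Longitude: 36 + 15/60 + 49.9/3600 = 36.263861
  W ⇒ negate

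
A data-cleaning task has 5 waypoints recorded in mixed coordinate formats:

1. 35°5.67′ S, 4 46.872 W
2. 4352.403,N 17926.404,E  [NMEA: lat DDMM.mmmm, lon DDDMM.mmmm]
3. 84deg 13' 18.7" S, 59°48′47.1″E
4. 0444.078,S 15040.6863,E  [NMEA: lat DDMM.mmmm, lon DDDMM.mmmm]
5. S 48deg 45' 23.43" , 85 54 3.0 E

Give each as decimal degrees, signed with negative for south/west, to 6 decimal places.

1. -35.094500, -4.781200
2. 43.873383, 179.440067
3. -84.221861, 59.813083
4. -4.734633, 150.678105
5. -48.756508, 85.900833

Point 1:
  Latitude: 35 + 5.67/60 = 35.0945000
  S → negative
  Longitude: 4 + 46.872/60 = 4.7812000
  hemisphere W, so the sign is −
Point 2:
  Latitude: degrees = first 2 digits = 43, minutes = 52.403; 43 + 52.403/60 = 43.8733833
  N → positive
  Lon: degrees = first 3 digits = 179, minutes = 26.404; 179 + 26.404/60 = 179.4400667
  E → positive
Point 3:
  Latitude: 84° + 13/60 + 18.7/3600 = 84 + 0.216667 + 0.005194 = 84.2218611
  S ⇒ negate
  Lon: 48′ + 47.1″ = 48.78500′; 59 + 48.78500/60 = 59.8130833
  E → positive
Point 4:
  Latitude: degrees = first 2 digits = 4, minutes = 44.078; 4 + 44.078/60 = 4.7346333
  S → negative
  Lon: degrees = first 3 digits = 150, minutes = 40.6863; 150 + 40.6863/60 = 150.6781050
  E → positive
Point 5:
  Lat: 48 + 45/60 + 23.43/3600 = 48.7565083
  S → negative
  Lon: 85° + 54/60 + 3/3600 = 85 + 0.900000 + 0.000833 = 85.9008333
  E → positive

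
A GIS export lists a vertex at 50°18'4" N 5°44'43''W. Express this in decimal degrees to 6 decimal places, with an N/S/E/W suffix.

50.301111° N, 5.745278° W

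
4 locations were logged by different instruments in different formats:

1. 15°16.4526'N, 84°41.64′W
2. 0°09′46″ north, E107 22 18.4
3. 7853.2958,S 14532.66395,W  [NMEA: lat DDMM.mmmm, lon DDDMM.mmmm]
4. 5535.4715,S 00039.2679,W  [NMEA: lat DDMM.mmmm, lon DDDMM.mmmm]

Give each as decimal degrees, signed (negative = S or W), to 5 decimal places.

Point 1:
  φ: 16.4526′ = 0.274210°; total 15.274210
  N ⇒ keep positive
  Lon: 41.64′ = 0.694000°; total 84.694000
  W ⇒ negate
Point 2:
  Lat: 0 + 9/60 + 46/3600 = 0.162778
  N ⇒ keep positive
  Longitude: 107 + 22/60 + 18.4/3600 = 107.371778
  E → positive
Point 3:
  Lat: split at 2 digits → 78° and 53.2958′; 78 + 53.2958/60 = 78.888263
  S ⇒ negate
  λ: degrees = first 3 digits = 145, minutes = 32.66395; 145 + 32.66395/60 = 145.544399
  W → negative
Point 4:
  φ: split at 2 digits → 55° and 35.4715′; 55 + 35.4715/60 = 55.591192
  hemisphere S, so the sign is −
  λ: split at 3 digits → 000° and 39.2679′; 0 + 39.2679/60 = 0.654465
  W ⇒ negate

1. 15.27421, -84.69400
2. 0.16278, 107.37178
3. -78.88826, -145.54440
4. -55.59119, -0.65447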